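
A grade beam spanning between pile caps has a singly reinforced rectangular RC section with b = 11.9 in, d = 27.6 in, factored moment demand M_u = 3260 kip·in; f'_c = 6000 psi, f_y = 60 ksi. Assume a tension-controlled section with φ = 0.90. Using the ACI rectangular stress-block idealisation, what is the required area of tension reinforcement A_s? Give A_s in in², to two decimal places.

M_n = M_u/φ = 3260/0.90 = 3622.22 kip·in.
From M_n = 0.85 f'_c a b (d − a/2):
a = d − √(d² − 2M_n/(0.85 f'_c b)) = 27.6 − √(27.6² − 2 × 3622.22/(0.85 × 6 × 11.9)) = 2.255 in.
A_s = 0.85 f'_c a b / f_y = 0.85 × 6 × 2.255 × 11.9 / 60 = 2.281 in².

A_s ≈ 2.28 in²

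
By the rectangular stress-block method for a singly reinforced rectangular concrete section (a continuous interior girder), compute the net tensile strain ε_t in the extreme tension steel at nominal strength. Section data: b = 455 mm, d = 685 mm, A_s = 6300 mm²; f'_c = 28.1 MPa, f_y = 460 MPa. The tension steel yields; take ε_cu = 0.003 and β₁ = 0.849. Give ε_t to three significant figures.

ε_t ≈ 0.00354

a = A_s f_y/(0.85 f'_c b) = 266.66 mm.
β₁ = 0.849, so c = a/β₁ = 266.66/0.849 = 314.09 mm.
From the linear strain diagram with ε_cu = 0.003: ε_t = 0.003 (d − c)/c = 0.003 × (685 − 314.09)/314.09 = 0.00354.
ε_t < 0.004 — the section is over-reinforced for flexure under ACI limits.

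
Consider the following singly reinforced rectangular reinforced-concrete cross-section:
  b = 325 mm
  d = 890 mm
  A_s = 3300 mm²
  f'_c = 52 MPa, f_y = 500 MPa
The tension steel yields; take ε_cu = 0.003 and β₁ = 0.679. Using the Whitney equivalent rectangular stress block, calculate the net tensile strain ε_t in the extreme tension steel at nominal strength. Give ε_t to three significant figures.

a = A_s f_y/(0.85 f'_c b) = 114.86 mm.
β₁ = 0.679, so c = a/β₁ = 114.86/0.679 = 169.16 mm.
From the linear strain diagram with ε_cu = 0.003: ε_t = 0.003 (d − c)/c = 0.003 × (890 − 169.16)/169.16 = 0.0128.
Since ε_t ≥ 0.005, the section is tension-controlled.

ε_t ≈ 0.0128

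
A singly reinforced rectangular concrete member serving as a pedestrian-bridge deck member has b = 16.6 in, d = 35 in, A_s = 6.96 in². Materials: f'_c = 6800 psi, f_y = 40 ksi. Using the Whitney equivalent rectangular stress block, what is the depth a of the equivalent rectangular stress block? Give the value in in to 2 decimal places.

a ≈ 2.90 in

T = A_s f_y = 6.96 × 40 = 278.4 kips.
a = T/(0.85 f'_c b) = 278.4/(0.85 × 6.8 × 16.6) = 2.90 in.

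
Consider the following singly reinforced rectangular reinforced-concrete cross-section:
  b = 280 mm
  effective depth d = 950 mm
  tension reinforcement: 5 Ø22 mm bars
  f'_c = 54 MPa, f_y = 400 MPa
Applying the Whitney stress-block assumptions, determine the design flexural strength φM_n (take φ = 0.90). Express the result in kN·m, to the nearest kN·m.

A_s = 5 × 380 = 1900 mm².
T = A_s f_y = 1900 × 400 = 760000 N = 760 kN.
From C = T: a = T/(0.85 f'_c b) = 760000/(0.85 × 54 × 280) = 59.13 mm.
M_n = T(d − a/2) = 760 kN × (950 − 29.565) mm = 699.53 kN·m.
φM_n = 0.90 × 699.53 = 629.58 kN·m.

φM_n ≈ 630 kN·m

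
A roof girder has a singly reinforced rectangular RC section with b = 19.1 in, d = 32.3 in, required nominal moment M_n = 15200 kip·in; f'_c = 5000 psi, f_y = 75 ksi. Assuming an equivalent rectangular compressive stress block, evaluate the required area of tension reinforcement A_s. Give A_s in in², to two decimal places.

From M_n = 0.85 f'_c a b (d − a/2):
a = d − √(d² − 2M_n/(0.85 f'_c b)) = 32.3 − √(32.3² − 2 × 15200/(0.85 × 5 × 19.1)) = 6.439 in.
A_s = 0.85 f'_c a b / f_y = 0.85 × 5 × 6.439 × 19.1 / 75 = 6.969 in².

A_s ≈ 6.97 in²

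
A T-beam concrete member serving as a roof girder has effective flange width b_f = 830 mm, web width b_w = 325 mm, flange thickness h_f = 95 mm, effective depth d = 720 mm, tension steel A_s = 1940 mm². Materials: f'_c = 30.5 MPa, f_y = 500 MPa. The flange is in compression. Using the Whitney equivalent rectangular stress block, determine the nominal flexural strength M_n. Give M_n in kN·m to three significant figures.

M_n ≈ 677 kN·m

Tension: T = A_s f_y = 1940 × 500 = 970000 N.
Try a within the flange: a = T/(0.85 f'_c b_f) = 970000/(0.85 × 30.5 × 830) = 45.08 mm.
Since a = 45.08 ≤ h_f = 95 mm, the stress block lies entirely in the flange; analyse as a rectangular beam of width b_f.
M_n = T(d − a/2) = 970000 × (720 − 22.54) = 676.54 × 10⁶ N·mm.
M_n = 676.54 kN·m.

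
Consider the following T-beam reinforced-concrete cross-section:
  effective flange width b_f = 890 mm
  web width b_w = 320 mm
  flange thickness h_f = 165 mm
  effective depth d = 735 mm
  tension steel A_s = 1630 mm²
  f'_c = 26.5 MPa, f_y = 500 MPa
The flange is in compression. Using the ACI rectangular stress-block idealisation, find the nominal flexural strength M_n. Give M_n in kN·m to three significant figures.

Tension: T = A_s f_y = 1630 × 500 = 815000 N.
Try a within the flange: a = T/(0.85 f'_c b_f) = 815000/(0.85 × 26.5 × 890) = 40.65 mm.
Since a = 40.65 ≤ h_f = 165 mm, the stress block lies entirely in the flange; analyse as a rectangular beam of width b_f.
M_n = T(d − a/2) = 815000 × (735 − 20.325) = 582.46 × 10⁶ N·mm.
M_n = 582.46 kN·m.

M_n ≈ 582 kN·m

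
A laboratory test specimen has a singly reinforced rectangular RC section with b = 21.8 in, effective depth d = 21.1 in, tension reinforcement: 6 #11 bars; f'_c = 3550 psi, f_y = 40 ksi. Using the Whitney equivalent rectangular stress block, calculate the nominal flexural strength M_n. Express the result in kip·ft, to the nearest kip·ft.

M_n ≈ 570 kip·ft

A_s = 6 × 1.56 = 9.36 in².
T = A_s f_y = 9.36 × 40 = 374.4 kips.
a = T/(0.85 f'_c b) = 374.4/(0.85 × 3.55 × 21.8) = 5.692 in.
M_n = T(d − a/2) = 374.4 × (21.1 − 2.846) = 6834.3 kip·in = 6834.3/12 = 569.53 kip·ft.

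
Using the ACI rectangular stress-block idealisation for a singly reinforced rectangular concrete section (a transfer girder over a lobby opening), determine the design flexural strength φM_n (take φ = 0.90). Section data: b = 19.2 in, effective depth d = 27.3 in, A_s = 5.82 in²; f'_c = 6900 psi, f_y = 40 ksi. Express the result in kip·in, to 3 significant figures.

T = A_s f_y = 5.82 × 40 = 232.8 kips.
a = T/(0.85 f'_c b) = 232.8/(0.85 × 6.9 × 19.2) = 2.067 in.
M_n = T(d − a/2) = 232.8 × (27.3 − 1.0335) = 6114.8 kip·in.
φM_n = 0.90 × 6114.8 = 5503.3 kip·in.

φM_n ≈ 5500 kip·in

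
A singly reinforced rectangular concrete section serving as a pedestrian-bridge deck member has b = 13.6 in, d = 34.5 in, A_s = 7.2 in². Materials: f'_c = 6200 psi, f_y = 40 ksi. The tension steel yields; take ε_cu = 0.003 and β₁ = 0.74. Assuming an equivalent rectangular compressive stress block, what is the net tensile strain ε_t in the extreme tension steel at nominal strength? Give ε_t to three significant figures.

a = A_s f_y/(0.85 f'_c b) = 4.018 in.
β₁ = 0.74, so c = a/β₁ = 4.018/0.74 = 5.430 in.
From the linear strain diagram with ε_cu = 0.003: ε_t = 0.003 (d − c)/c = 0.003 × (34.5 − 5.430)/5.430 = 0.0161.
Since ε_t ≥ 0.005, the section is tension-controlled.

ε_t ≈ 0.0161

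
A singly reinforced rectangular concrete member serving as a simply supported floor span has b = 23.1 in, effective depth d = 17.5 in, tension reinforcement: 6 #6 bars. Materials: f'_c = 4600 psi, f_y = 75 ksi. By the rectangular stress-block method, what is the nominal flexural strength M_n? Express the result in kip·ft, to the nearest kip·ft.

A_s = 6 × 0.44 = 2.64 in².
T = A_s f_y = 2.64 × 75 = 198 kips.
a = T/(0.85 f'_c b) = 198/(0.85 × 4.6 × 23.1) = 2.192 in.
M_n = T(d − a/2) = 198 × (17.5 − 1.096) = 3248.0 kip·in = 3248.0/12 = 270.67 kip·ft.

M_n ≈ 271 kip·ft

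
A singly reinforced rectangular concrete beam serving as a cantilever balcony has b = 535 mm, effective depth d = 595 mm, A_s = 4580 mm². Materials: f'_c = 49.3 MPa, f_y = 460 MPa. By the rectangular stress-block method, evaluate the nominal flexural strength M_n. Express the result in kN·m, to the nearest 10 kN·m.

T = A_s f_y = 4580 × 460 = 2106800 N = 2106.8 kN.
From C = T: a = T/(0.85 f'_c b) = 2106800/(0.85 × 49.3 × 535) = 93.97 mm.
M_n = T(d − a/2) = 2106.8 kN × (595 − 46.985) mm = 1154.56 kN·m.

M_n ≈ 1150 kN·m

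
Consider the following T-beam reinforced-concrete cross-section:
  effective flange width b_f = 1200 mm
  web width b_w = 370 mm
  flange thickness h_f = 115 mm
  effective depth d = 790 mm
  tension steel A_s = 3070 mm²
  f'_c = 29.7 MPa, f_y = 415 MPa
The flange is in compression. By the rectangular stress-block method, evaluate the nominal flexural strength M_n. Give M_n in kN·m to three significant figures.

M_n ≈ 980 kN·m

Tension: T = A_s f_y = 3070 × 415 = 1274050 N.
Try a within the flange: a = T/(0.85 f'_c b_f) = 1274050/(0.85 × 29.7 × 1200) = 42.06 mm.
Since a = 42.06 ≤ h_f = 115 mm, the stress block lies entirely in the flange; analyse as a rectangular beam of width b_f.
M_n = T(d − a/2) = 1274050 × (790 − 21.03) = 979.71 × 10⁶ N·mm.
M_n = 979.71 kN·m.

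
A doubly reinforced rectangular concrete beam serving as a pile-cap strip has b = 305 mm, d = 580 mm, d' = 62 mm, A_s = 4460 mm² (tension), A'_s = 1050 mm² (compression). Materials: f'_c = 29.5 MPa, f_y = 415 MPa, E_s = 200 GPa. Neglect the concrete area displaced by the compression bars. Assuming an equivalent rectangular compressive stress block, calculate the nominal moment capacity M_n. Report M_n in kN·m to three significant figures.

M_n ≈ 916 kN·m

Assume both tension and compression steel yield.
Net tension couple steel: A_s − A'_s = 3410 mm².
a = (A_s − A'_s) f_y / (0.85 f'_c b) = 1415150/(0.85 × 29.5 × 305) = 185.04 mm.
c = a/β₁ = 185.04/0.839 = 220.55 mm; ε'_s = 0.003(c − d')/c = 0.0022 ≥ f_y/E_s = 0.0021, so compression steel does yield.
M_n = (A_s − A'_s) f_y (d − a/2) + A'_s f_y (d − d') = [1415150 × (580 − 92.52) + 435750 × (580 − 62)] × 10⁻⁶ = 689.86 + 225.72 = 915.58 kN·m.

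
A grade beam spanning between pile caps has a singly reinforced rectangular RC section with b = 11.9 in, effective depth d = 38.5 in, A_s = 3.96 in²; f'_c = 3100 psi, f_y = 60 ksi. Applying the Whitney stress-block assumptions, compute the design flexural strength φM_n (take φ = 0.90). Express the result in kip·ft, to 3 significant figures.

φM_n ≈ 619 kip·ft

T = A_s f_y = 3.96 × 60 = 237.6 kips.
a = T/(0.85 f'_c b) = 237.6/(0.85 × 3.1 × 11.9) = 7.577 in.
M_n = T(d − a/2) = 237.6 × (38.5 − 3.7885) = 8247.5 kip·in = 8247.5/12 = 687.29 kip·ft.
φM_n = 0.90 × 687.29 = 618.56 kip·ft.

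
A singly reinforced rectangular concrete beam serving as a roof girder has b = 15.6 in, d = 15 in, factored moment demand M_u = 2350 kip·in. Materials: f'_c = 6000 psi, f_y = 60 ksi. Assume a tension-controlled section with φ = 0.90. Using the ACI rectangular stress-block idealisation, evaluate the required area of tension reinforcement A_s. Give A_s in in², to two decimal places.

M_n = M_u/φ = 2350/0.90 = 2611.11 kip·in.
From M_n = 0.85 f'_c a b (d − a/2):
a = d − √(d² − 2M_n/(0.85 f'_c b)) = 15 − √(15² − 2 × 2611.11/(0.85 × 6 × 15.6)) = 2.376 in.
A_s = 0.85 f'_c a b / f_y = 0.85 × 6 × 2.376 × 15.6 / 60 = 3.151 in².

A_s ≈ 3.15 in²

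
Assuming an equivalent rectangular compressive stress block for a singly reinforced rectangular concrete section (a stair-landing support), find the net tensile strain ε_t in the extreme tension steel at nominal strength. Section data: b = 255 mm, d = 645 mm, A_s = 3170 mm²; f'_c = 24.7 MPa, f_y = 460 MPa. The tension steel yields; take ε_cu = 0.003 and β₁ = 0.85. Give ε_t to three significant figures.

ε_t ≈ 0.00304

a = A_s f_y/(0.85 f'_c b) = 272.37 mm.
β₁ = 0.85, so c = a/β₁ = 272.37/0.85 = 320.44 mm.
From the linear strain diagram with ε_cu = 0.003: ε_t = 0.003 (d − c)/c = 0.003 × (645 − 320.44)/320.44 = 0.00304.
ε_t < 0.004 — the section is over-reinforced for flexure under ACI limits.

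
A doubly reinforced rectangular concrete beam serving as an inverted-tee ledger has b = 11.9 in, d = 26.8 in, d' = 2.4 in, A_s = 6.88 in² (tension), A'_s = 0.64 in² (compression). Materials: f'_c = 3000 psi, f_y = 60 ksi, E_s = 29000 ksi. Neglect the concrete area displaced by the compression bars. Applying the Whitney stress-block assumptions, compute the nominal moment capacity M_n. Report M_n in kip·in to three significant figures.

M_n ≈ 8660 kip·in

Assume both steels yield.
a = (A_s − A'_s) f_y/(0.85 f'_c b) = (6.88 − 0.64) × 60/(0.85 × 3 × 11.9) = 12.338 in.
c = a/β₁ = 12.338/0.85 = 14.515 in; ε'_s = 0.003(c − d')/c = 0.0025 ≥ ε_y = 0.0021, so the compression steel yields.
M_n = (A_s − A'_s) f_y (d − a/2) + A'_s f_y (d − d') = 374.4 × (26.8 − 6.169) + 38.4 × (26.8 − 2.4) = 7724.2 + 937.0 = 8661.2 kip·in.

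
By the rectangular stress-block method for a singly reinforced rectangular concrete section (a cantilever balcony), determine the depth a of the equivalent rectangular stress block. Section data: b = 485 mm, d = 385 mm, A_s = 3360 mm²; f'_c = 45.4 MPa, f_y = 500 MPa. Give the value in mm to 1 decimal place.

T = A_s f_y = 3360 × 500 = 1680000 N = 1680 kN.
Setting C = 0.85 f'_c a b equal to T: a = 1680000/(0.85 × 45.4 × 485) = 89.8 mm.

a ≈ 89.8 mm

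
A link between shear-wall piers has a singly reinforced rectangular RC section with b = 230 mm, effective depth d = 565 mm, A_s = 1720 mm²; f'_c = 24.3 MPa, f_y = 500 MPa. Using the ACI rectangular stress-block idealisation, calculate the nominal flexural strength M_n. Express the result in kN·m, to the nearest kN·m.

T = A_s f_y = 1720 × 500 = 860000 N = 860 kN.
From C = T: a = T/(0.85 f'_c b) = 860000/(0.85 × 24.3 × 230) = 181.03 mm.
M_n = T(d − a/2) = 860 kN × (565 − 90.515) mm = 408.06 kN·m.

M_n ≈ 408 kN·m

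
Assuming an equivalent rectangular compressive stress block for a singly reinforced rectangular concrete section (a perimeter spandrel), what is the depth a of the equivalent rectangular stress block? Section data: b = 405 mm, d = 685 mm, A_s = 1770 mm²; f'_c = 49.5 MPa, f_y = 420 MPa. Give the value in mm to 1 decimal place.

a ≈ 43.6 mm

T = A_s f_y = 1770 × 420 = 743400 N = 743.4 kN.
Setting C = 0.85 f'_c a b equal to T: a = 743400/(0.85 × 49.5 × 405) = 43.6 mm.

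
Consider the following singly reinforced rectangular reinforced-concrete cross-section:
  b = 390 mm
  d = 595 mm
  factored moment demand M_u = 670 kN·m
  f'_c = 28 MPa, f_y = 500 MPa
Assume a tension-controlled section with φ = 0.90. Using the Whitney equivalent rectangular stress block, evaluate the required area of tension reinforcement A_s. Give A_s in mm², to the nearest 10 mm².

A_s ≈ 2880 mm²

M_n = M_u/φ = 670/0.90 = 744.444 kN·m.
With M_n = 0.85 f'_c a b (d − a/2), solve the quadratic for a:
a = d − √(d² − 2M_n/(0.85 f'_c b)) = 595 − √(595² − 2 × 744.444×10⁶/(0.85 × 28 × 390)) = 154.98 mm.
A_s = 0.85 f'_c a b / f_y = 0.85 × 28 × 154.98 × 390 / 500 = 2877.0 mm².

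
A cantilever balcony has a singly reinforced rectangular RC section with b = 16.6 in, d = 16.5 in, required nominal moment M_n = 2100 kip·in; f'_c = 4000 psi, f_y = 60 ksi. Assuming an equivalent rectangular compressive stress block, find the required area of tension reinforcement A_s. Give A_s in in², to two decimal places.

From M_n = 0.85 f'_c a b (d − a/2):
a = d − √(d² − 2M_n/(0.85 f'_c b)) = 16.5 − √(16.5² − 2 × 2100/(0.85 × 4 × 16.6)) = 2.435 in.
A_s = 0.85 f'_c a b / f_y = 0.85 × 4 × 2.435 × 16.6 / 60 = 2.291 in².

A_s ≈ 2.29 in²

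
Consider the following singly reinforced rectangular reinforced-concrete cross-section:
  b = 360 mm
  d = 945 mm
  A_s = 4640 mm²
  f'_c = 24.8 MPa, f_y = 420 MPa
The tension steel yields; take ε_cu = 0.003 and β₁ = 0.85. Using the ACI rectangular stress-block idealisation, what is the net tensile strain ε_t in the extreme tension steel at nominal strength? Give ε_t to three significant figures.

ε_t ≈ 0.00638

a = A_s f_y/(0.85 f'_c b) = 256.80 mm.
β₁ = 0.85, so c = a/β₁ = 256.80/0.85 = 302.12 mm.
From the linear strain diagram with ε_cu = 0.003: ε_t = 0.003 (d − c)/c = 0.003 × (945 − 302.12)/302.12 = 0.00638.
Since ε_t ≥ 0.005, the section is tension-controlled.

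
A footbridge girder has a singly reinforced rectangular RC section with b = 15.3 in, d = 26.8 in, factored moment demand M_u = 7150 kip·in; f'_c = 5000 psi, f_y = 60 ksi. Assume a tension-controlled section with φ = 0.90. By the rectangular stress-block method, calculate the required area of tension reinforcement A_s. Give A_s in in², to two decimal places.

A_s ≈ 5.45 in²

M_n = M_u/φ = 7150/0.90 = 7944.44 kip·in.
From M_n = 0.85 f'_c a b (d − a/2):
a = d − √(d² − 2M_n/(0.85 f'_c b)) = 26.8 − √(26.8² − 2 × 7944.44/(0.85 × 5 × 15.3)) = 5.031 in.
A_s = 0.85 f'_c a b / f_y = 0.85 × 5 × 5.031 × 15.3 / 60 = 5.452 in².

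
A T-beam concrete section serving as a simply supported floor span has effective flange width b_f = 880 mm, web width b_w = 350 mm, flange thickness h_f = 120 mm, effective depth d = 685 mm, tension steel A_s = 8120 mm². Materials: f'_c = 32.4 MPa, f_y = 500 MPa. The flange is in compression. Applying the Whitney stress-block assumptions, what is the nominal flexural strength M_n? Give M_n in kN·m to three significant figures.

Tension: T = A_s f_y = 8120 × 500 = 4060000 N.
Try a within the flange: a = T/(0.85 f'_c b_f) = 4060000/(0.85 × 32.4 × 880) = 167.52 mm.
a = 167.52 > h_f = 120 mm: the block extends into the web. Split into flange-overhang and web parts.
C_f = 0.85 f'_c (b_f − b_w) h_f = 0.85 × 32.4 × (880 − 350) × 120 = 1751544 N.
Remaining web compression depth: a_w = (T − C_f)/(0.85 f'_c b_w) = (4060000 − 1751544)/(0.85 × 32.4 × 350) = 239.49 mm.
M_n = C_f(d − h_f/2) + (T − C_f)(d − a_w/2) = 1751544 × (685 − 60) + 2308456 × (685 − 119.745) = 1094.72 + 1304.87 = 2399.59 × 10⁶ N·mm.
M_n = 2399.59 kN·m.

M_n ≈ 2400 kN·m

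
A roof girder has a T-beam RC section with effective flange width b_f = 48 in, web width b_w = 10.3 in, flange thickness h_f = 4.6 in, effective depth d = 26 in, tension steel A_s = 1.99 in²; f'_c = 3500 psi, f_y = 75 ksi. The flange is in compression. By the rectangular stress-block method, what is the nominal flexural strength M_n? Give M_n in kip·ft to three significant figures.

M_n ≈ 317 kip·ft

Tension: T = A_s f_y = 1.99 × 75 = 149.25 kips.
Try a within the flange: a = T/(0.85 f'_c b_f) = 149.25/(0.85 × 3.5 × 48) = 1.045 in.
Since a = 1.045 ≤ h_f = 4.6 in, the stress block lies entirely in the flange; analyse as a rectangular beam of width b_f.
M_n = T(d − a/2) = 149.25 × (26 − 0.5225) = 3802.5 kip·in.
M_n = 3802.5/12 = 316.88 kip·ft.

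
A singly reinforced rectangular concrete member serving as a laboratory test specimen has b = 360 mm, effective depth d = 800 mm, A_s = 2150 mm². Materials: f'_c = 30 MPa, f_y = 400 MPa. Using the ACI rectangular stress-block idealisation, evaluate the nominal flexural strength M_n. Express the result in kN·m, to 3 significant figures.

M_n ≈ 648 kN·m

T = A_s f_y = 2150 × 400 = 860000 N = 860 kN.
From C = T: a = T/(0.85 f'_c b) = 860000/(0.85 × 30 × 360) = 93.68 mm.
M_n = T(d − a/2) = 860 kN × (800 − 46.84) mm = 647.72 kN·m.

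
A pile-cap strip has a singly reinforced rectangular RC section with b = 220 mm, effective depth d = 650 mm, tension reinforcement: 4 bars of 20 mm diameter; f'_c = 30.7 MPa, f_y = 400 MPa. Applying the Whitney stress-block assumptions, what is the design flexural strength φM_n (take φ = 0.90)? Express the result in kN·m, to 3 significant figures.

A_s = 4 × 314 = 1256 mm².
T = A_s f_y = 1256 × 400 = 502400 N = 502.4 kN.
From C = T: a = T/(0.85 f'_c b) = 502400/(0.85 × 30.7 × 220) = 87.51 mm.
M_n = T(d − a/2) = 502.4 kN × (650 − 43.755) mm = 304.58 kN·m.
φM_n = 0.90 × 304.58 = 274.12 kN·m.

φM_n ≈ 274 kN·m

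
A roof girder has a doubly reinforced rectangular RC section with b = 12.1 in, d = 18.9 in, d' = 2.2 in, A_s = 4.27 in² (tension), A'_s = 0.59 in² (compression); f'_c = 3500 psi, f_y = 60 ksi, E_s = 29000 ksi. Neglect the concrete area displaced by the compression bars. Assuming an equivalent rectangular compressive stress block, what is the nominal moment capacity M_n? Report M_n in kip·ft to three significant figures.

M_n ≈ 341 kip·ft

Assume both steels yield.
a = (A_s − A'_s) f_y/(0.85 f'_c b) = (4.27 − 0.59) × 60/(0.85 × 3.5 × 12.1) = 6.134 in.
c = a/β₁ = 6.134/0.85 = 7.216 in; ε'_s = 0.003(c − d')/c = 0.0021 ≥ ε_y = 0.0021, so the compression steel yields.
M_n = (A_s − A'_s) f_y (d − a/2) + A'_s f_y (d − d') = 220.8 × (18.9 − 3.067) + 35.4 × (18.9 − 2.2) = 3495.9 + 591.2 = 4087.1 kip·in = 4087.1/12 = 340.59 kip·ft.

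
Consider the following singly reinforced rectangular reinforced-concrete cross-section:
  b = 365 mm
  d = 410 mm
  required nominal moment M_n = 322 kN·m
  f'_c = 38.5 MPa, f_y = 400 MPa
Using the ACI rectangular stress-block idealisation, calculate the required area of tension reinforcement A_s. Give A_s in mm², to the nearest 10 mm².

With M_n = 0.85 f'_c a b (d − a/2), solve the quadratic for a:
a = d − √(d² − 2M_n/(0.85 f'_c b)) = 410 − √(410² − 2 × 322×10⁶/(0.85 × 38.5 × 365)) = 72.09 mm.
A_s = 0.85 f'_c a b / f_y = 0.85 × 38.5 × 72.09 × 365 / 400 = 2152.7 mm².

A_s ≈ 2150 mm²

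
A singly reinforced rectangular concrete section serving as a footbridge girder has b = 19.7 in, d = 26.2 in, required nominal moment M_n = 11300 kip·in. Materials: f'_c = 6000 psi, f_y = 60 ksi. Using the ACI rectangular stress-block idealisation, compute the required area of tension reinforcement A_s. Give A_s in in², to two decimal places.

A_s ≈ 7.90 in²

From M_n = 0.85 f'_c a b (d − a/2):
a = d − √(d² − 2M_n/(0.85 f'_c b)) = 26.2 − √(26.2² − 2 × 11300/(0.85 × 6 × 19.7)) = 4.718 in.
A_s = 0.85 f'_c a b / f_y = 0.85 × 6 × 4.718 × 19.7 / 60 = 7.900 in².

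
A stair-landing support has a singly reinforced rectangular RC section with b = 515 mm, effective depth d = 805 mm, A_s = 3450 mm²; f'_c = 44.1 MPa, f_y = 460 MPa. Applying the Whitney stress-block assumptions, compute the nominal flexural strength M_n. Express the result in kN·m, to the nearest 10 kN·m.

T = A_s f_y = 3450 × 460 = 1587000 N = 1587 kN.
From C = T: a = T/(0.85 f'_c b) = 1587000/(0.85 × 44.1 × 515) = 82.21 mm.
M_n = T(d − a/2) = 1587 kN × (805 − 41.105) mm = 1212.30 kN·m.

M_n ≈ 1210 kN·m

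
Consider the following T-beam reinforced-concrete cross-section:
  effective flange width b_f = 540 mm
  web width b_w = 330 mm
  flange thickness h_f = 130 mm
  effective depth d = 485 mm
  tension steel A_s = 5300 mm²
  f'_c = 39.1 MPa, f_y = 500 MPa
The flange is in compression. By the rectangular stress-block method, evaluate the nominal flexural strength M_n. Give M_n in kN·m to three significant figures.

Tension: T = A_s f_y = 5300 × 500 = 2650000 N.
Try a within the flange: a = T/(0.85 f'_c b_f) = 2650000/(0.85 × 39.1 × 540) = 147.66 mm.
a = 147.66 > h_f = 130 mm: the block extends into the web. Split into flange-overhang and web parts.
C_f = 0.85 f'_c (b_f − b_w) h_f = 0.85 × 39.1 × (540 − 330) × 130 = 907316 N.
Remaining web compression depth: a_w = (T − C_f)/(0.85 f'_c b_w) = (2650000 − 907316)/(0.85 × 39.1 × 330) = 158.89 mm.
M_n = C_f(d − h_f/2) + (T − C_f)(d − a_w/2) = 907316 × (485 − 65) + 1742684 × (485 − 79.445) = 381.07 + 706.75 = 1087.82 × 10⁶ N·mm.
M_n = 1087.82 kN·m.

M_n ≈ 1090 kN·m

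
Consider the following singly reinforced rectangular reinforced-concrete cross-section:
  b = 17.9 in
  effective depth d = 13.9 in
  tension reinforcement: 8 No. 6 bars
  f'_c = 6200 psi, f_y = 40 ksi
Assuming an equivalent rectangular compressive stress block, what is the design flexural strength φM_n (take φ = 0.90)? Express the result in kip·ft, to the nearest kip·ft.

φM_n ≈ 139 kip·ft

A_s = 8 × 0.44 = 3.52 in².
T = A_s f_y = 3.52 × 40 = 140.8 kips.
a = T/(0.85 f'_c b) = 140.8/(0.85 × 6.2 × 17.9) = 1.493 in.
M_n = T(d − a/2) = 140.8 × (13.9 − 0.7465) = 1852.0 kip·in = 1852.0/12 = 154.33 kip·ft.
φM_n = 0.90 × 154.33 = 138.90 kip·ft.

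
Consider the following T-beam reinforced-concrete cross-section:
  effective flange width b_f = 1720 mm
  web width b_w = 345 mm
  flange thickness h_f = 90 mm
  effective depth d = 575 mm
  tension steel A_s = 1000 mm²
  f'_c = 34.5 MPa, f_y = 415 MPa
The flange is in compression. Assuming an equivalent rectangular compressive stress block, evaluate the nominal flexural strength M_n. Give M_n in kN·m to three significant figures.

Tension: T = A_s f_y = 1000 × 415 = 415000 N.
Try a within the flange: a = T/(0.85 f'_c b_f) = 415000/(0.85 × 34.5 × 1720) = 8.23 mm.
Since a = 8.23 ≤ h_f = 90 mm, the stress block lies entirely in the flange; analyse as a rectangular beam of width b_f.
M_n = T(d − a/2) = 415000 × (575 − 4.115) = 236.92 × 10⁶ N·mm.
M_n = 236.92 kN·m.

M_n ≈ 237 kN·m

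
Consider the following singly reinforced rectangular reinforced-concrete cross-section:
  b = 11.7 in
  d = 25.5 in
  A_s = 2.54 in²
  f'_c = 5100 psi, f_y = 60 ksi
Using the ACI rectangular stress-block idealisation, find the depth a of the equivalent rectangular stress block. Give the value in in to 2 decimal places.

T = A_s f_y = 2.54 × 60 = 152.4 kips.
a = T/(0.85 f'_c b) = 152.4/(0.85 × 5.1 × 11.7) = 3.00 in.

a ≈ 3.00 in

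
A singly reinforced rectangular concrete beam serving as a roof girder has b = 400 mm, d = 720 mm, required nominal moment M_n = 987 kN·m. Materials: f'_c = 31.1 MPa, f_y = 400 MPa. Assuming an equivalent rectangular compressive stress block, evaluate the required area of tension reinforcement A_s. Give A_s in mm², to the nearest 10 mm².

A_s ≈ 3810 mm²

With M_n = 0.85 f'_c a b (d − a/2), solve the quadratic for a:
a = d − √(d² − 2M_n/(0.85 f'_c b)) = 720 − √(720² − 2 × 987×10⁶/(0.85 × 31.1 × 400)) = 144.05 mm.
A_s = 0.85 f'_c a b / f_y = 0.85 × 31.1 × 144.05 × 400 / 400 = 3808.0 mm².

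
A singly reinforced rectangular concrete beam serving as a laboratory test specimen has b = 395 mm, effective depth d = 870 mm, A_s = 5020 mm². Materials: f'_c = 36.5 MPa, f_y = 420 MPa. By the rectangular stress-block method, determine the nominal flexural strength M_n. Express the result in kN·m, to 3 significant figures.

M_n ≈ 1650 kN·m

T = A_s f_y = 5020 × 420 = 2108400 N = 2108.4 kN.
From C = T: a = T/(0.85 f'_c b) = 2108400/(0.85 × 36.5 × 395) = 172.05 mm.
M_n = T(d − a/2) = 2108.4 kN × (870 − 86.025) mm = 1652.93 kN·m.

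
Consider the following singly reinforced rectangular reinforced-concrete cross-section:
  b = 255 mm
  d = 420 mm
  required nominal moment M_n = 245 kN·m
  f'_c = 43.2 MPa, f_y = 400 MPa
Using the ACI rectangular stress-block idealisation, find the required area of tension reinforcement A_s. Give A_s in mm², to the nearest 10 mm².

A_s ≈ 1590 mm²

With M_n = 0.85 f'_c a b (d − a/2), solve the quadratic for a:
a = d − √(d² − 2M_n/(0.85 f'_c b)) = 420 − √(420² − 2 × 245×10⁶/(0.85 × 43.2 × 255)) = 67.76 mm.
A_s = 0.85 f'_c a b / f_y = 0.85 × 43.2 × 67.76 × 255 / 400 = 1586.2 mm².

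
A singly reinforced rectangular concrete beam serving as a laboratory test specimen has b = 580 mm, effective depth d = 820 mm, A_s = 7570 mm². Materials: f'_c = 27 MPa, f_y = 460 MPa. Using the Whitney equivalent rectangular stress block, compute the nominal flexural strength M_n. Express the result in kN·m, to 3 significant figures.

M_n ≈ 2400 kN·m

T = A_s f_y = 7570 × 460 = 3482200 N = 3482.2 kN.
From C = T: a = T/(0.85 f'_c b) = 3482200/(0.85 × 27 × 580) = 261.60 mm.
M_n = T(d − a/2) = 3482.2 kN × (820 − 130.8) mm = 2399.93 kN·m.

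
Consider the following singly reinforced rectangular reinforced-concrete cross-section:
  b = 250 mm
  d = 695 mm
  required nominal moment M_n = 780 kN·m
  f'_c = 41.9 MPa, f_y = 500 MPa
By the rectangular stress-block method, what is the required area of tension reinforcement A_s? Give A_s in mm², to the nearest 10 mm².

With M_n = 0.85 f'_c a b (d − a/2), solve the quadratic for a:
a = d − √(d² − 2M_n/(0.85 f'_c b)) = 695 − √(695² − 2 × 780×10⁶/(0.85 × 41.9 × 250)) = 140.19 mm.
A_s = 0.85 f'_c a b / f_y = 0.85 × 41.9 × 140.19 × 250 / 500 = 2496.4 mm².

A_s ≈ 2500 mm²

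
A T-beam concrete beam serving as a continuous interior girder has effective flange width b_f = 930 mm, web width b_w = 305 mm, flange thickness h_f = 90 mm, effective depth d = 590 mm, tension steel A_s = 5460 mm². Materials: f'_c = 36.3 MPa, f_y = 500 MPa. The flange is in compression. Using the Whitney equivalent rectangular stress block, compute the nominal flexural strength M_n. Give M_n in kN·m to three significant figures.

Tension: T = A_s f_y = 5460 × 500 = 2730000 N.
Try a within the flange: a = T/(0.85 f'_c b_f) = 2730000/(0.85 × 36.3 × 930) = 95.14 mm.
a = 95.14 > h_f = 90 mm: the block extends into the web. Split into flange-overhang and web parts.
C_f = 0.85 f'_c (b_f − b_w) h_f = 0.85 × 36.3 × (930 − 305) × 90 = 1735594 N.
Remaining web compression depth: a_w = (T − C_f)/(0.85 f'_c b_w) = (2730000 − 1735594)/(0.85 × 36.3 × 305) = 105.67 mm.
M_n = C_f(d − h_f/2) + (T − C_f)(d − a_w/2) = 1735594 × (590 − 45) + 994406 × (590 − 52.835) = 945.90 + 534.16 = 1480.06 × 10⁶ N·mm.
M_n = 1480.06 kN·m.

M_n ≈ 1480 kN·m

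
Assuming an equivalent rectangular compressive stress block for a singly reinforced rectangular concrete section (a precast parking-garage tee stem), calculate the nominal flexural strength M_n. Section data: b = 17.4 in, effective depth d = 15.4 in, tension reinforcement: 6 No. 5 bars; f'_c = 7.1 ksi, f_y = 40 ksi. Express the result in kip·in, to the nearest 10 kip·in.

M_n ≈ 1120 kip·in

A_s = 6 × 0.31 = 1.86 in².
T = A_s f_y = 1.86 × 40 = 74.4 kips.
a = T/(0.85 f'_c b) = 74.4/(0.85 × 7.1 × 17.4) = 0.709 in.
M_n = T(d − a/2) = 74.4 × (15.4 − 0.3545) = 1119.4 kip·in.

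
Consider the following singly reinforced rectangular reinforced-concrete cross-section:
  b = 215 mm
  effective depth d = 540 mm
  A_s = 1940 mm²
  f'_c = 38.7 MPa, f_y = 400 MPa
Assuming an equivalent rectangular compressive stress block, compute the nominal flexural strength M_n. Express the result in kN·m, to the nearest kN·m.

T = A_s f_y = 1940 × 400 = 776000 N = 776 kN.
From C = T: a = T/(0.85 f'_c b) = 776000/(0.85 × 38.7 × 215) = 109.72 mm.
M_n = T(d − a/2) = 776 kN × (540 − 54.86) mm = 376.47 kN·m.

M_n ≈ 376 kN·m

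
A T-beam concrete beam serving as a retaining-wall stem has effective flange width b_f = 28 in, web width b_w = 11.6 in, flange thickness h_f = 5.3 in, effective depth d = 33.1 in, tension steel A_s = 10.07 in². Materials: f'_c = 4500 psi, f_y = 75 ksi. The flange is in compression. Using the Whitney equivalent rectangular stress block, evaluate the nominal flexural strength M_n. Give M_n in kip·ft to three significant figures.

M_n ≈ 1840 kip·ft

Tension: T = A_s f_y = 10.07 × 75 = 755.25 kips.
Try a within the flange: a = T/(0.85 f'_c b_f) = 755.25/(0.85 × 4.5 × 28) = 7.052 in.
a = 7.052 > h_f = 5.3 in: the block extends into the web. Split into flange-overhang and web parts.
C_f = 0.85 f'_c (b_f − b_w) h_f = 0.85 × 4.5 × (28 − 11.6) × 5.3 = 332.5 kips.
Remaining web compression depth: a_w = (T − C_f)/(0.85 f'_c b_w) = (755.25 − 332.5)/(0.85 × 4.5 × 11.6) = 9.528 in.
M_n = C_f(d − h_f/2) + (T − C_f)(d − a_w/2) = 332.5 × (33.1 − 2.65) + 422.75 × (33.1 − 4.764) = 10124.6 + 11979.0 = 22103.6 kip·in.
M_n = 22103.6/12 = 1841.97 kip·ft.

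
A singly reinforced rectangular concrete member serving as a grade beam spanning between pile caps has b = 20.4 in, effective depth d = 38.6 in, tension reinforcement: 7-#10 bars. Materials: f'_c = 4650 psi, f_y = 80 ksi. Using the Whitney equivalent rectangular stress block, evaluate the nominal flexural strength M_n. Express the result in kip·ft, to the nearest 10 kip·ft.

M_n ≈ 2030 kip·ft

A_s = 7 × 1.27 = 8.89 in².
T = A_s f_y = 8.89 × 80 = 711.2 kips.
a = T/(0.85 f'_c b) = 711.2/(0.85 × 4.65 × 20.4) = 8.820 in.
M_n = T(d − a/2) = 711.2 × (38.6 − 4.41) = 24315.9 kip·in = 24315.9/12 = 2026.33 kip·ft.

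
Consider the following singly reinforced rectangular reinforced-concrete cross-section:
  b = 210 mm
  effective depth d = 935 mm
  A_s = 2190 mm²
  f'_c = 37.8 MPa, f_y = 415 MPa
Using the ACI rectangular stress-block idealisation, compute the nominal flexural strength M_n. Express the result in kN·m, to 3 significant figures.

M_n ≈ 789 kN·m

T = A_s f_y = 2190 × 415 = 908850 N = 908.85 kN.
From C = T: a = T/(0.85 f'_c b) = 908850/(0.85 × 37.8 × 210) = 134.70 mm.
M_n = T(d − a/2) = 908.85 kN × (935 − 67.35) mm = 788.56 kN·m.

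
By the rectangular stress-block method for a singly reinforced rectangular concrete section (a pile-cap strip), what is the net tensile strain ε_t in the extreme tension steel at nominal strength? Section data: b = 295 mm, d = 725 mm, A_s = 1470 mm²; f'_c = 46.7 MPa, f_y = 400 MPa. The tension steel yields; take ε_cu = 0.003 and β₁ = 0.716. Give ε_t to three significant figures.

ε_t ≈ 0.0280

a = A_s f_y/(0.85 f'_c b) = 50.21 mm.
β₁ = 0.716, so c = a/β₁ = 50.21/0.716 = 70.13 mm.
From the linear strain diagram with ε_cu = 0.003: ε_t = 0.003 (d − c)/c = 0.003 × (725 − 70.13)/70.13 = 0.0280.
Since ε_t ≥ 0.005, the section is tension-controlled.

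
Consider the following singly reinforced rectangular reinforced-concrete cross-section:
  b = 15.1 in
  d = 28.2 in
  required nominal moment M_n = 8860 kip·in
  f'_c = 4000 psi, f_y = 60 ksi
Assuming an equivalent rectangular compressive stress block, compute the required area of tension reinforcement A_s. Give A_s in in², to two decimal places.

A_s ≈ 5.98 in²

From M_n = 0.85 f'_c a b (d − a/2):
a = d − √(d² − 2M_n/(0.85 f'_c b)) = 28.2 − √(28.2² − 2 × 8860/(0.85 × 4 × 15.1)) = 6.985 in.
A_s = 0.85 f'_c a b / f_y = 0.85 × 4 × 6.985 × 15.1 / 60 = 5.977 in².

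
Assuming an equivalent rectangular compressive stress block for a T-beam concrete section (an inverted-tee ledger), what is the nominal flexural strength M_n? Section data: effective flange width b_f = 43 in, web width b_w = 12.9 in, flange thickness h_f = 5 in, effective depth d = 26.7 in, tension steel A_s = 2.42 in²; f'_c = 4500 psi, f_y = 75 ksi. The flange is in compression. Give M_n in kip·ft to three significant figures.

Tension: T = A_s f_y = 2.42 × 75 = 181.5 kips.
Try a within the flange: a = T/(0.85 f'_c b_f) = 181.5/(0.85 × 4.5 × 43) = 1.104 in.
Since a = 1.104 ≤ h_f = 5 in, the stress block lies entirely in the flange; analyse as a rectangular beam of width b_f.
M_n = T(d − a/2) = 181.5 × (26.7 − 0.552) = 4745.9 kip·in.
M_n = 4745.9/12 = 395.49 kip·ft.

M_n ≈ 395 kip·ft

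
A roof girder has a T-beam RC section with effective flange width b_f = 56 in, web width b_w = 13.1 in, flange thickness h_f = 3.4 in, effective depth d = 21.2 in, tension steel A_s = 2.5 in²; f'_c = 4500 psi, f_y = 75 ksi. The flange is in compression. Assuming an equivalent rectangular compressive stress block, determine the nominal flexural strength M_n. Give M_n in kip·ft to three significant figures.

M_n ≈ 324 kip·ft

Tension: T = A_s f_y = 2.5 × 75 = 187.5 kips.
Try a within the flange: a = T/(0.85 f'_c b_f) = 187.5/(0.85 × 4.5 × 56) = 0.875 in.
Since a = 0.875 ≤ h_f = 3.4 in, the stress block lies entirely in the flange; analyse as a rectangular beam of width b_f.
M_n = T(d − a/2) = 187.5 × (21.2 − 0.4375) = 3893.0 kip·in.
M_n = 3893.0/12 = 324.42 kip·ft.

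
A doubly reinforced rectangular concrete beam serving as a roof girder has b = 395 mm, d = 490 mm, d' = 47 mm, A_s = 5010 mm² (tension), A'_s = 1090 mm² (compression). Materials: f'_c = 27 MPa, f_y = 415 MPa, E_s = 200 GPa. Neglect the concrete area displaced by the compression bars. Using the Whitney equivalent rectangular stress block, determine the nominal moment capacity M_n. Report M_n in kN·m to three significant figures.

Assume both tension and compression steel yield.
Net tension couple steel: A_s − A'_s = 3920 mm².
a = (A_s − A'_s) f_y / (0.85 f'_c b) = 1626800/(0.85 × 27 × 395) = 179.45 mm.
c = a/β₁ = 179.45/0.85 = 211.12 mm; ε'_s = 0.003(c − d')/c = 0.0023 ≥ f_y/E_s = 0.0021, so compression steel does yield.
M_n = (A_s − A'_s) f_y (d − a/2) + A'_s f_y (d − d') = [1626800 × (490 − 89.725) + 452350 × (490 − 47)] × 10⁻⁶ = 651.17 + 200.39 = 851.56 kN·m.

M_n ≈ 852 kN·m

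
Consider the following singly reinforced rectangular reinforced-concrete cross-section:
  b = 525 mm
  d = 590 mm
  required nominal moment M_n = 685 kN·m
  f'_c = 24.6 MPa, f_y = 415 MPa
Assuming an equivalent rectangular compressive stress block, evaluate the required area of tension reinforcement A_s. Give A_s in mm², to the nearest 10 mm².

With M_n = 0.85 f'_c a b (d − a/2), solve the quadratic for a:
a = d − √(d² − 2M_n/(0.85 f'_c b)) = 590 − √(590² − 2 × 685×10⁶/(0.85 × 24.6 × 525)) = 117.45 mm.
A_s = 0.85 f'_c a b / f_y = 0.85 × 24.6 × 117.45 × 525 / 415 = 3106.8 mm².

A_s ≈ 3110 mm²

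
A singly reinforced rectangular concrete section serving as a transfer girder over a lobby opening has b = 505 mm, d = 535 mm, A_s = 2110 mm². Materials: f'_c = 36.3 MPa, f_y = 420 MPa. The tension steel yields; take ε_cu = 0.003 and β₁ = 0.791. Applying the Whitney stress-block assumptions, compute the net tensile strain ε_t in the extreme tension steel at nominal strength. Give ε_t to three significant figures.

a = A_s f_y/(0.85 f'_c b) = 56.87 mm.
β₁ = 0.791, so c = a/β₁ = 56.87/0.791 = 71.90 mm.
From the linear strain diagram with ε_cu = 0.003: ε_t = 0.003 (d − c)/c = 0.003 × (535 − 71.90)/71.90 = 0.0193.
Since ε_t ≥ 0.005, the section is tension-controlled.

ε_t ≈ 0.0193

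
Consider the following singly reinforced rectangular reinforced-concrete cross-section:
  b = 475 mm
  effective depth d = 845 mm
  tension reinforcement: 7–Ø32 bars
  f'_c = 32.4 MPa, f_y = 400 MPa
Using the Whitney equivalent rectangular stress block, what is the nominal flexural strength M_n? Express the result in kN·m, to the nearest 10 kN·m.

A_s = 7 × 804 = 5628 mm².
T = A_s f_y = 5628 × 400 = 2251200 N = 2251.2 kN.
From C = T: a = T/(0.85 f'_c b) = 2251200/(0.85 × 32.4 × 475) = 172.09 mm.
M_n = T(d − a/2) = 2251.2 kN × (845 − 86.045) mm = 1708.56 kN·m.

M_n ≈ 1710 kN·m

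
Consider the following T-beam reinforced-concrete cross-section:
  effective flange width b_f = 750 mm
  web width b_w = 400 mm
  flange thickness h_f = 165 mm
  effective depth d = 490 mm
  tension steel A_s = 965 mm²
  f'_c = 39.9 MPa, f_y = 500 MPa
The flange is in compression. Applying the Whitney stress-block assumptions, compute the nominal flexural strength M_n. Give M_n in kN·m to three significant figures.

Tension: T = A_s f_y = 965 × 500 = 482500 N.
Try a within the flange: a = T/(0.85 f'_c b_f) = 482500/(0.85 × 39.9 × 750) = 18.97 mm.
Since a = 18.97 ≤ h_f = 165 mm, the stress block lies entirely in the flange; analyse as a rectangular beam of width b_f.
M_n = T(d − a/2) = 482500 × (490 − 9.485) = 231.85 × 10⁶ N·mm.
M_n = 231.85 kN·m.

M_n ≈ 232 kN·m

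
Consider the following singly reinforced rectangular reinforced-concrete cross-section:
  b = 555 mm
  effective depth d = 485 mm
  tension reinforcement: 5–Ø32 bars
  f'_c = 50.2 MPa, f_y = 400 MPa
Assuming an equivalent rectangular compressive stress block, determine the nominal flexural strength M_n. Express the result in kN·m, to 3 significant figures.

A_s = 5 × 804 = 4020 mm².
T = A_s f_y = 4020 × 400 = 1608000 N = 1608 kN.
From C = T: a = T/(0.85 f'_c b) = 1608000/(0.85 × 50.2 × 555) = 67.90 mm.
M_n = T(d − a/2) = 1608 kN × (485 − 33.95) mm = 725.29 kN·m.

M_n ≈ 725 kN·m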